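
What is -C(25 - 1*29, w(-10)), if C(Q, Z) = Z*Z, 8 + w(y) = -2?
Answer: -100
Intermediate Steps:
w(y) = -10 (w(y) = -8 - 2 = -10)
C(Q, Z) = Z²
-C(25 - 1*29, w(-10)) = -1*(-10)² = -1*100 = -100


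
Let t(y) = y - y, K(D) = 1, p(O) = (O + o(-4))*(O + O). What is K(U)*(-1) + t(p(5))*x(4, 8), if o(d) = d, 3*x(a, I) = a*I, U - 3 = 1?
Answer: -1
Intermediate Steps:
U = 4 (U = 3 + 1 = 4)
x(a, I) = I*a/3 (x(a, I) = (a*I)/3 = (I*a)/3 = I*a/3)
p(O) = 2*O*(-4 + O) (p(O) = (O - 4)*(O + O) = (-4 + O)*(2*O) = 2*O*(-4 + O))
t(y) = 0
K(U)*(-1) + t(p(5))*x(4, 8) = 1*(-1) + 0*((⅓)*8*4) = -1 + 0*(32/3) = -1 + 0 = -1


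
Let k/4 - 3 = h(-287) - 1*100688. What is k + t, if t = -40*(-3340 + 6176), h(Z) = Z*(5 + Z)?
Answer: -192444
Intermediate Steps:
t = -113440 (t = -40*2836 = -113440)
k = -79004 (k = 12 + 4*(-287*(5 - 287) - 1*100688) = 12 + 4*(-287*(-282) - 100688) = 12 + 4*(80934 - 100688) = 12 + 4*(-19754) = 12 - 79016 = -79004)
k + t = -79004 - 113440 = -192444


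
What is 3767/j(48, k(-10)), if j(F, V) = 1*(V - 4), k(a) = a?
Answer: -3767/14 ≈ -269.07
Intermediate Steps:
j(F, V) = -4 + V (j(F, V) = 1*(-4 + V) = -4 + V)
3767/j(48, k(-10)) = 3767/(-4 - 10) = 3767/(-14) = 3767*(-1/14) = -3767/14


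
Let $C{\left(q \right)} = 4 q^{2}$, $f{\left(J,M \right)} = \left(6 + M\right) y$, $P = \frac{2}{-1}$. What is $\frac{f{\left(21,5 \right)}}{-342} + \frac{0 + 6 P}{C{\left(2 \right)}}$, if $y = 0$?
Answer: $- \frac{3}{4} \approx -0.75$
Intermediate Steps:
$P = -2$ ($P = 2 \left(-1\right) = -2$)
$f{\left(J,M \right)} = 0$ ($f{\left(J,M \right)} = \left(6 + M\right) 0 = 0$)
$\frac{f{\left(21,5 \right)}}{-342} + \frac{0 + 6 P}{C{\left(2 \right)}} = \frac{0}{-342} + \frac{0 + 6 \left(-2\right)}{4 \cdot 2^{2}} = 0 \left(- \frac{1}{342}\right) + \frac{0 - 12}{4 \cdot 4} = 0 - \frac{12}{16} = 0 - \frac{3}{4} = - \frac{3}{4}$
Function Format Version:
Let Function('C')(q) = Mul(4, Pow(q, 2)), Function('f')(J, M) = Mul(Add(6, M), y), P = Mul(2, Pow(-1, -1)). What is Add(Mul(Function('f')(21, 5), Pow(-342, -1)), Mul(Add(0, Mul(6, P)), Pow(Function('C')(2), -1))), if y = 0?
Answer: Rational(-3, 4) ≈ -0.75000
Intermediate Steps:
P = -2 (P = Mul(2, -1) = -2)
Function('f')(J, M) = 0 (Function('f')(J, M) = Mul(Add(6, M), 0) = 0)
Add(Mul(Function('f')(21, 5), Pow(-342, -1)), Mul(Add(0, Mul(6, P)), Pow(Function('C')(2), -1))) = Add(Mul(0, Pow(-342, -1)), Mul(Add(0, Mul(6, -2)), Pow(Mul(4, Pow(2, 2)), -1))) = Add(Mul(0, Rational(-1, 342)), Mul(Add(0, -12), Pow(Mul(4, 4), -1))) = Add(0, Mul(-12, Pow(16, -1))) = Add(0, Mul(-12, Rational(1, 16))) = Add(0, Rational(-3, 4)) = Rational(-3, 4)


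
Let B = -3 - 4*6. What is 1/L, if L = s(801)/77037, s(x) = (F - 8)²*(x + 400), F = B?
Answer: 77037/1471225 ≈ 0.052363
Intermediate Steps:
B = -27 (B = -3 - 24 = -27)
F = -27
s(x) = 490000 + 1225*x (s(x) = (-27 - 8)²*(x + 400) = (-35)²*(400 + x) = 1225*(400 + x) = 490000 + 1225*x)
L = 1471225/77037 (L = (490000 + 1225*801)/77037 = (490000 + 981225)*(1/77037) = 1471225*(1/77037) = 1471225/77037 ≈ 19.098)
1/L = 1/(1471225/77037) = 77037/1471225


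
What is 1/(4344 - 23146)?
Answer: -1/18802 ≈ -5.3186e-5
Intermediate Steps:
1/(4344 - 23146) = 1/(-18802) = -1/18802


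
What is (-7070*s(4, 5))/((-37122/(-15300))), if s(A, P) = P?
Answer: -90142500/6187 ≈ -14570.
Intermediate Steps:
(-7070*s(4, 5))/((-37122/(-15300))) = (-7070*5)/((-37122/(-15300))) = -35350/((-37122*(-1/15300))) = -35350/6187/2550 = -35350*2550/6187 = -90142500/6187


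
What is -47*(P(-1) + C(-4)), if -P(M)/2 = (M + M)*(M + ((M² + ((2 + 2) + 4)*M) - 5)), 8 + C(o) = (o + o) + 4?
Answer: 3008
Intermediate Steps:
C(o) = -4 + 2*o (C(o) = -8 + ((o + o) + 4) = -8 + (2*o + 4) = -8 + (4 + 2*o) = -4 + 2*o)
P(M) = -4*M*(-5 + M² + 9*M) (P(M) = -2*(M + M)*(M + ((M² + ((2 + 2) + 4)*M) - 5)) = -2*2*M*(M + ((M² + (4 + 4)*M) - 5)) = -2*2*M*(M + ((M² + 8*M) - 5)) = -2*2*M*(M + (-5 + M² + 8*M)) = -2*2*M*(-5 + M² + 9*M) = -4*M*(-5 + M² + 9*M))
-47*(P(-1) + C(-4)) = -47*(4*(-1)*(5 - 1*(-1)² - 9*(-1)) + (-4 + 2*(-4))) = -47*(4*(-1)*(5 - 1*1 + 9) + (-4 - 8)) = -47*(4*(-1)*(5 - 1 + 9) - 12) = -47*(4*(-1)*13 - 12) = -47*(-52 - 12) = -47*(-64) = 3008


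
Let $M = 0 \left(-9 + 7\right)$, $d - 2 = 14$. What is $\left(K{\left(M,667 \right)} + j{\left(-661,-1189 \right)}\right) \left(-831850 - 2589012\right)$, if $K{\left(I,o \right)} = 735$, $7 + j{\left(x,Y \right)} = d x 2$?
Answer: $69867685488$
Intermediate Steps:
$d = 16$ ($d = 2 + 14 = 16$)
$M = 0$ ($M = 0 \left(-2\right) = 0$)
$j{\left(x,Y \right)} = -7 + 32 x$ ($j{\left(x,Y \right)} = -7 + 16 x 2 = -7 + 32 x$)
$\left(K{\left(M,667 \right)} + j{\left(-661,-1189 \right)}\right) \left(-831850 - 2589012\right) = \left(735 + \left(-7 + 32 \left(-661\right)\right)\right) \left(-831850 - 2589012\right) = \left(735 - 21159\right) \left(-3420862\right) = \left(-20424\right) \left(-3420862\right) = 69867685488$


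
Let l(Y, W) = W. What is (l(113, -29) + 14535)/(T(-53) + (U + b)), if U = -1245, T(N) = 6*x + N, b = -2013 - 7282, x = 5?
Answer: -14506/10563 ≈ -1.3733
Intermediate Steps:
b = -9295
T(N) = 30 + N (T(N) = 6*5 + N = 30 + N)
(l(113, -29) + 14535)/(T(-53) + (U + b)) = (-29 + 14535)/((30 - 53) + (-1245 - 9295)) = 14506/(-23 - 10540) = 14506/(-10563) = 14506*(-1/10563) = -14506/10563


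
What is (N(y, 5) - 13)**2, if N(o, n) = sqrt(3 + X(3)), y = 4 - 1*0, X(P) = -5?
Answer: (13 - I*sqrt(2))**2 ≈ 167.0 - 36.77*I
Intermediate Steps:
y = 4 (y = 4 + 0 = 4)
N(o, n) = I*sqrt(2) (N(o, n) = sqrt(3 - 5) = sqrt(-2) = I*sqrt(2))
(N(y, 5) - 13)**2 = (I*sqrt(2) - 13)**2 = (-13 + I*sqrt(2))**2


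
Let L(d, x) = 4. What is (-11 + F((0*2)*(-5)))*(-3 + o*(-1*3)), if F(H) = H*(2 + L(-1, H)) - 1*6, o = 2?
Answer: 153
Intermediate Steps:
F(H) = -6 + 6*H (F(H) = H*(2 + 4) - 1*6 = H*6 - 6 = 6*H - 6 = -6 + 6*H)
(-11 + F((0*2)*(-5)))*(-3 + o*(-1*3)) = (-11 + (-6 + 6*((0*2)*(-5))))*(-3 + 2*(-1*3)) = (-11 + (-6 + 6*(0*(-5))))*(-3 + 2*(-3)) = (-11 + (-6 + 6*0))*(-3 - 6) = (-11 + (-6 + 0))*(-9) = (-11 - 6)*(-9) = -17*(-9) = 153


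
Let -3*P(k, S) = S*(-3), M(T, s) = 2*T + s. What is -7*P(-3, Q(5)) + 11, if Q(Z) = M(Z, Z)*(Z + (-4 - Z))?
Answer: 431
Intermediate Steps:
M(T, s) = s + 2*T
Q(Z) = -12*Z (Q(Z) = (Z + 2*Z)*(Z + (-4 - Z)) = (3*Z)*(-4) = -12*Z)
P(k, S) = S (P(k, S) = -S*(-3)/3 = -(-1)*S = S)
-7*P(-3, Q(5)) + 11 = -(-84)*5 + 11 = -7*(-60) + 11 = 420 + 11 = 431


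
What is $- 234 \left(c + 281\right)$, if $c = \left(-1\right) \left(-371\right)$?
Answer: $-152568$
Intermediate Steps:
$c = 371$
$- 234 \left(c + 281\right) = - 234 \left(371 + 281\right) = \left(-234\right) 652 = -152568$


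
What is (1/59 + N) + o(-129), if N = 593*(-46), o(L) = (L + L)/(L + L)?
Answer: -1609342/59 ≈ -27277.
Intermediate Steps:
o(L) = 1 (o(L) = (2*L)/((2*L)) = (2*L)*(1/(2*L)) = 1)
N = -27278
(1/59 + N) + o(-129) = (1/59 - 27278) + 1 = -1609401/59 + 1 = -1609342/59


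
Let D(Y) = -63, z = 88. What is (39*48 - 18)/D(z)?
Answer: -206/7 ≈ -29.429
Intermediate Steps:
(39*48 - 18)/D(z) = (39*48 - 18)/(-63) = (1872 - 18)*(-1/63) = 1854*(-1/63) = -206/7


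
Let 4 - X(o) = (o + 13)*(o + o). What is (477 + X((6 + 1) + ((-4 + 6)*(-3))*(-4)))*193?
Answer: -433671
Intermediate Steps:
X(o) = 4 - 2*o*(13 + o) (X(o) = 4 - (o + 13)*(o + o) = 4 - (13 + o)*2*o = 4 - 2*o*(13 + o))
(477 + X((6 + 1) + ((-4 + 6)*(-3))*(-4)))*193 = (477 + (4 - 26*((6 + 1) + ((-4 + 6)*(-3))*(-4)) - 2*((6 + 1) + ((-4 + 6)*(-3))*(-4))²))*193 = (477 + (4 - 26*(7 + (2*(-3))*(-4)) - 2*(7 + (2*(-3))*(-4))²))*193 = (477 + (4 - 26*(7 - 6*(-4)) - 2*(7 - 6*(-4))²))*193 = (477 + (4 - 26*(7 + 24) - 2*(7 + 24)²))*193 = (477 + (4 - 26*31 - 2*31²))*193 = (477 + (4 - 806 - 2*961))*193 = (477 + (4 - 806 - 1922))*193 = (477 - 2724)*193 = -2247*193 = -433671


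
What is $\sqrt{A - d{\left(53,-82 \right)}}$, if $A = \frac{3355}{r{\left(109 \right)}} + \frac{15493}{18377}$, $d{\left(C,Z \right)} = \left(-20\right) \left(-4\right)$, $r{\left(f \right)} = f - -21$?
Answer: $\frac{5 i \sqrt{487174086230}}{477802} \approx 7.3041 i$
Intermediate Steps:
$r{\left(f \right)} = 21 + f$ ($r{\left(f \right)} = f + 21 = 21 + f$)
$d{\left(C,Z \right)} = 80$
$A = \frac{12733785}{477802}$ ($A = \frac{3355}{21 + 109} + \frac{15493}{18377} = \frac{3355}{130} + 15493 \cdot \frac{1}{18377} = 3355 \cdot \frac{1}{130} + \frac{15493}{18377} = \frac{671}{26} + \frac{15493}{18377} = \frac{12733785}{477802} \approx 26.651$)
$\sqrt{A - d{\left(53,-82 \right)}} = \sqrt{\frac{12733785}{477802} - 80} = \sqrt{- \frac{25490375}{477802}} = \frac{5 i \sqrt{487174086230}}{477802}$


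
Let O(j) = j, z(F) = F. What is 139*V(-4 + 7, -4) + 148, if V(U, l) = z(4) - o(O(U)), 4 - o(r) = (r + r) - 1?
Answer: 843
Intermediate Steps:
o(r) = 5 - 2*r (o(r) = 4 - ((r + r) - 1) = 4 - (2*r - 1) = 4 - (-1 + 2*r) = 4 + (1 - 2*r) = 5 - 2*r)
V(U, l) = -1 + 2*U (V(U, l) = 4 - (5 - 2*U) = 4 + (-5 + 2*U) = -1 + 2*U)
139*V(-4 + 7, -4) + 148 = 139*(-1 + 2*(-4 + 7)) + 148 = 139*(-1 + 2*3) + 148 = 139*(-1 + 6) + 148 = 139*5 + 148 = 695 + 148 = 843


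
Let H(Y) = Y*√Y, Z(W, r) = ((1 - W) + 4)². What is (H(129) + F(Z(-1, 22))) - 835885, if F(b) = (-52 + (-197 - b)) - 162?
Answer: -836332 + 129*√129 ≈ -8.3487e+5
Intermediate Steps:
Z(W, r) = (5 - W)²
H(Y) = Y^(3/2)
F(b) = -411 - b (F(b) = (-249 - b) - 162 = -411 - b)
(H(129) + F(Z(-1, 22))) - 835885 = (129^(3/2) + (-411 - (-5 - 1)²)) - 835885 = (129*√129 + (-411 - 1*(-6)²)) - 835885 = (129*√129 + (-411 - 1*36)) - 835885 = (129*√129 + (-411 - 36)) - 835885 = (129*√129 - 447) - 835885 = (-447 + 129*√129) - 835885 = -836332 + 129*√129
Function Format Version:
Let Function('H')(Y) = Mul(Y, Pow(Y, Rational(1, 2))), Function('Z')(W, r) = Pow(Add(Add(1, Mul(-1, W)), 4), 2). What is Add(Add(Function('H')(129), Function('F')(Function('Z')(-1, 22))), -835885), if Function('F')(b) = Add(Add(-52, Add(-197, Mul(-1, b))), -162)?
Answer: Add(-836332, Mul(129, Pow(129, Rational(1, 2)))) ≈ -8.3487e+5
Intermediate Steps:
Function('Z')(W, r) = Pow(Add(5, Mul(-1, W)), 2)
Function('H')(Y) = Pow(Y, Rational(3, 2))
Function('F')(b) = Add(-411, Mul(-1, b)) (Function('F')(b) = Add(Add(-249, Mul(-1, b)), -162) = Add(-411, Mul(-1, b)))
Add(Add(Function('H')(129), Function('F')(Function('Z')(-1, 22))), -835885) = Add(Add(Pow(129, Rational(3, 2)), Add(-411, Mul(-1, Pow(Add(-5, -1), 2)))), -835885) = Add(Add(Mul(129, Pow(129, Rational(1, 2))), Add(-411, Mul(-1, Pow(-6, 2)))), -835885) = Add(Add(Mul(129, Pow(129, Rational(1, 2))), Add(-411, Mul(-1, 36))), -835885) = Add(Add(Mul(129, Pow(129, Rational(1, 2))), Add(-411, -36)), -835885) = Add(Add(Mul(129, Pow(129, Rational(1, 2))), -447), -835885) = Add(Add(-447, Mul(129, Pow(129, Rational(1, 2)))), -835885) = Add(-836332, Mul(129, Pow(129, Rational(1, 2))))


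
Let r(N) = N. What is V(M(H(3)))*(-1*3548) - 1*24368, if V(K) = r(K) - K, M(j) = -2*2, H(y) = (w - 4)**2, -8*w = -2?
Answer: -24368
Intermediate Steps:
w = 1/4 (w = -1/8*(-2) = 1/4 ≈ 0.25000)
H(y) = 225/16 (H(y) = (1/4 - 4)**2 = (-15/4)**2 = 225/16)
M(j) = -4
V(K) = 0 (V(K) = K - K = 0)
V(M(H(3)))*(-1*3548) - 1*24368 = 0*(-1*3548) - 1*24368 = 0*(-3548) - 24368 = 0 - 24368 = -24368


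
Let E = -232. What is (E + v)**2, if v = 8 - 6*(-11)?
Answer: 24964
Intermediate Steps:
v = 74 (v = 8 + 66 = 74)
(E + v)**2 = (-232 + 74)**2 = (-158)**2 = 24964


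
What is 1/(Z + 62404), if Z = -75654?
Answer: -1/13250 ≈ -7.5472e-5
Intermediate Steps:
1/(Z + 62404) = 1/(-75654 + 62404) = 1/(-13250) = -1/13250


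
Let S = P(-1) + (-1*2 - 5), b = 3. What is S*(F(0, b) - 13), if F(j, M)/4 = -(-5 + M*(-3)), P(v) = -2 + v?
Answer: -430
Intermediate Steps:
S = -10 (S = (-2 - 1) + (-1*2 - 5) = -3 + (-2 - 5) = -3 - 7 = -10)
F(j, M) = 20 + 12*M (F(j, M) = 4*(-(-5 + M*(-3))) = 4*(-(-5 - 3*M)) = 4*(5 + 3*M) = 20 + 12*M)
S*(F(0, b) - 13) = -10*((20 + 12*3) - 13) = -10*((20 + 36) - 13) = -10*(56 - 13) = -10*43 = -430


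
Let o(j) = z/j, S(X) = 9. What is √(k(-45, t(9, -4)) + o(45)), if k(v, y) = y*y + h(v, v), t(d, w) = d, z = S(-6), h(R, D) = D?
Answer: √905/5 ≈ 6.0166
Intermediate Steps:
z = 9
k(v, y) = v + y² (k(v, y) = y*y + v = y² + v = v + y²)
o(j) = 9/j
√(k(-45, t(9, -4)) + o(45)) = √((-45 + 9²) + 9/45) = √((-45 + 81) + 9*(1/45)) = √(36 + ⅕) = √(181/5) = √905/5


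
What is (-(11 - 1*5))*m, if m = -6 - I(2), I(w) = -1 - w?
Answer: 18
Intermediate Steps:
m = -3 (m = -6 - (-1 - 1*2) = -6 - (-1 - 2) = -6 - 1*(-3) = -6 + 3 = -3)
(-(11 - 1*5))*m = -(11 - 1*5)*(-3) = -(11 - 5)*(-3) = -1*6*(-3) = -6*(-3) = 18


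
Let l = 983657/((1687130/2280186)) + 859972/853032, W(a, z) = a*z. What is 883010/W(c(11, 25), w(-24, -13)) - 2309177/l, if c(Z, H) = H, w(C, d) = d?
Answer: -42263241511861692396856/15545438750451291695 ≈ -2718.7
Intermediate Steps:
l = 239160596160789103/179896984770 (l = 983657/((1687130*(1/2280186))) + 859972*(1/853032) = 983657/(843565/1140093) + 214993/213258 = 983657*(1140093/843565) + 214993/213258 = 1121460460101/843565 + 214993/213258 = 239160596160789103/179896984770 ≈ 1.3294e+6)
883010/W(c(11, 25), w(-24, -13)) - 2309177/l = 883010/((25*(-13))) - 2309177/239160596160789103/179896984770 = 883010/(-325) - 2309177*179896984770/239160596160789103 = 883010*(-1/325) - 415413979600234290/239160596160789103 = -176602/65 - 415413979600234290/239160596160789103 = -42263241511861692396856/15545438750451291695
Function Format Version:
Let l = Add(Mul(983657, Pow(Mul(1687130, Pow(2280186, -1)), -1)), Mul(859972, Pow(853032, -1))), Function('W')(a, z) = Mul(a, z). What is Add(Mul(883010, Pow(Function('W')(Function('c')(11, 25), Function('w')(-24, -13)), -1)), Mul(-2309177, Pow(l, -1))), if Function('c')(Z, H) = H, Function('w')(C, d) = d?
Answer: Rational(-42263241511861692396856, 15545438750451291695) ≈ -2718.7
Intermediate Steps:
l = Rational(239160596160789103, 179896984770) (l = Add(Mul(983657, Pow(Mul(1687130, Rational(1, 2280186)), -1)), Mul(859972, Rational(1, 853032))) = Add(Mul(983657, Pow(Rational(843565, 1140093), -1)), Rational(214993, 213258)) = Add(Mul(983657, Rational(1140093, 843565)), Rational(214993, 213258)) = Add(Rational(1121460460101, 843565), Rational(214993, 213258)) = Rational(239160596160789103, 179896984770) ≈ 1.3294e+6)
Add(Mul(883010, Pow(Function('W')(Function('c')(11, 25), Function('w')(-24, -13)), -1)), Mul(-2309177, Pow(l, -1))) = Add(Mul(883010, Pow(Mul(25, -13), -1)), Mul(-2309177, Pow(Rational(239160596160789103, 179896984770), -1))) = Add(Mul(883010, Pow(-325, -1)), Mul(-2309177, Rational(179896984770, 239160596160789103))) = Add(Mul(883010, Rational(-1, 325)), Rational(-415413979600234290, 239160596160789103)) = Add(Rational(-176602, 65), Rational(-415413979600234290, 239160596160789103)) = Rational(-42263241511861692396856, 15545438750451291695)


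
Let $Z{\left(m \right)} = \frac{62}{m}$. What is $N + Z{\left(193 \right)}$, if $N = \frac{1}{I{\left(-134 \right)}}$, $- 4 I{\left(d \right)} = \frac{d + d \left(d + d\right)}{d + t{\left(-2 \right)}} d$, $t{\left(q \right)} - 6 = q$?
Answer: $\frac{74285816}{231322659} \approx 0.32114$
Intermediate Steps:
$t{\left(q \right)} = 6 + q$
$I{\left(d \right)} = - \frac{d \left(d + 2 d^{2}\right)}{4 \left(4 + d\right)}$ ($I{\left(d \right)} = - \frac{\frac{d + d \left(d + d\right)}{d + \left(6 - 2\right)} d}{4} = - \frac{\frac{d + d 2 d}{d + 4} d}{4} = - \frac{\frac{d + 2 d^{2}}{4 + d} d}{4} = - \frac{d \frac{1}{4 + d} \left(d + 2 d^{2}\right)}{4} = - \frac{d \left(d + 2 d^{2}\right)}{4 \left(4 + d\right)}$)
$N = - \frac{130}{1198563}$ ($N = \frac{1}{\frac{1}{4} \left(-134\right)^{2} \frac{1}{4 - 134} \left(-1 - -268\right)} = \frac{1}{\frac{1}{4} \cdot 17956 \frac{1}{-130} \left(-1 + 268\right)} = \frac{1}{\frac{1}{4} \cdot 17956 \left(- \frac{1}{130}\right) 267} = \frac{1}{- \frac{1198563}{130}} = - \frac{130}{1198563} \approx -0.00010846$)
$N + Z{\left(193 \right)} = - \frac{130}{1198563} + \frac{62}{193} = \frac{74285816}{231322659}$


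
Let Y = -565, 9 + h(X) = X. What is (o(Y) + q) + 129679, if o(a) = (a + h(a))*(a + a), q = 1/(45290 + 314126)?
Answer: 509202258585/359416 ≈ 1.4167e+6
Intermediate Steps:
h(X) = -9 + X
q = 1/359416 ≈ 2.7823e-6
o(a) = 2*a*(-9 + 2*a) (o(a) = (a + (-9 + a))*(a + a) = (-9 + 2*a)*(2*a) = 2*a*(-9 + 2*a))
(o(Y) + q) + 129679 = (2*(-565)*(-9 + 2*(-565)) + 1/359416) + 129679 = (2*(-565)*(-9 - 1130) + 1/359416) + 129679 = (2*(-565)*(-1139) + 1/359416) + 129679 = (1287070 + 1/359416) + 129679 = 462593551121/359416 + 129679 = 509202258585/359416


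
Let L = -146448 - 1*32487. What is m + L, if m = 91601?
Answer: -87334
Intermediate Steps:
L = -178935 (L = -146448 - 32487 = -178935)
m + L = 91601 - 178935 = -87334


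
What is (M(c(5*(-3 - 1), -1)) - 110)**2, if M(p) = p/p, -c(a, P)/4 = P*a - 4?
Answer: 11881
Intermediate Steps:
c(a, P) = 16 - 4*P*a (c(a, P) = -4*(P*a - 4) = -4*(-4 + P*a) = 16 - 4*P*a)
M(p) = 1
(M(c(5*(-3 - 1), -1)) - 110)**2 = (1 - 110)**2 = (-109)**2 = 11881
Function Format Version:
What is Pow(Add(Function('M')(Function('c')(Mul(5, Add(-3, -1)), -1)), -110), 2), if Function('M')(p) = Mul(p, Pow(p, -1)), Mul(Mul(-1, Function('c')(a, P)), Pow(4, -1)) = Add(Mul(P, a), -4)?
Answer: 11881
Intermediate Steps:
Function('c')(a, P) = Add(16, Mul(-4, P, a)) (Function('c')(a, P) = Mul(-4, Add(Mul(P, a), -4)) = Mul(-4, Add(-4, Mul(P, a))) = Add(16, Mul(-4, P, a)))
Function('M')(p) = 1
Pow(Add(Function('M')(Function('c')(Mul(5, Add(-3, -1)), -1)), -110), 2) = Pow(Add(1, -110), 2) = Pow(-109, 2) = 11881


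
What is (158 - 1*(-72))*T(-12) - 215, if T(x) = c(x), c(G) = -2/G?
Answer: -530/3 ≈ -176.67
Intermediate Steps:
T(x) = -2/x
(158 - 1*(-72))*T(-12) - 215 = (158 - 1*(-72))*(-2/(-12)) - 215 = (158 + 72)*(-2*(-1/12)) - 215 = 230*(1/6) - 215 = 115/3 - 215 = -530/3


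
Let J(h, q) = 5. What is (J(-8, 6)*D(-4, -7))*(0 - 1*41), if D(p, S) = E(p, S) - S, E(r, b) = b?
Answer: 0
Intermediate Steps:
D(p, S) = 0 (D(p, S) = S - S = 0)
(J(-8, 6)*D(-4, -7))*(0 - 1*41) = (5*0)*(0 - 1*41) = 0*(0 - 41) = 0*(-41) = 0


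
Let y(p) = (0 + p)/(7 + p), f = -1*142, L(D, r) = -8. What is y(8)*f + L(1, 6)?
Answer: -1256/15 ≈ -83.733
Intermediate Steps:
f = -142
y(p) = p/(7 + p)
y(8)*f + L(1, 6) = (8/(7 + 8))*(-142) - 8 = (8/15)*(-142) - 8 = -1136/15 - 8 = -1256/15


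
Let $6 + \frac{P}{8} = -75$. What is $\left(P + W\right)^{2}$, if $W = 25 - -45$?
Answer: $334084$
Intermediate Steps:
$P = -648$ ($P = -48 + 8 \left(-75\right) = -48 - 600 = -648$)
$W = 70$ ($W = 25 + 45 = 70$)
$\left(P + W\right)^{2} = \left(-648 + 70\right)^{2} = \left(-578\right)^{2} = 334084$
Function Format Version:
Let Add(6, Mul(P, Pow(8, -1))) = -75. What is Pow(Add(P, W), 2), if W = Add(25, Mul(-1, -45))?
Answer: 334084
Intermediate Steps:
P = -648 (P = Add(-48, Mul(8, -75)) = Add(-48, -600) = -648)
W = 70 (W = Add(25, 45) = 70)
Pow(Add(P, W), 2) = Pow(Add(-648, 70), 2) = Pow(-578, 2) = 334084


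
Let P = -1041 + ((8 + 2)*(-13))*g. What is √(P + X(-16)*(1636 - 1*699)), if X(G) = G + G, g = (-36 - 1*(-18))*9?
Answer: I*√9965 ≈ 99.825*I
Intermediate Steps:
g = -162 (g = (-36 + 18)*9 = -18*9 = -162)
X(G) = 2*G
P = 20019 (P = -1041 + ((8 + 2)*(-13))*(-162) = -1041 + (10*(-13))*(-162) = -1041 - 130*(-162) = -1041 + 21060 = 20019)
√(P + X(-16)*(1636 - 1*699)) = √(20019 + (2*(-16))*(1636 - 1*699)) = √(20019 - 32*(1636 - 699)) = √(20019 - 32*937) = √(20019 - 29984) = √(-9965) = I*√9965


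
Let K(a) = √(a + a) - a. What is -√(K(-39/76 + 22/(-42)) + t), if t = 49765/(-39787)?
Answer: -√(-215542274631915 + 1263238284462*I*√1320690)/31750026 ≈ -0.78806 - 0.91371*I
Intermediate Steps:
K(a) = -a + √2*√a (K(a) = √(2*a) - a = √2*√a - a = -a + √2*√a)
t = -49765/39787 (t = 49765*(-1/39787) = -49765/39787 ≈ -1.2508)
-√(K(-39/76 + 22/(-42)) + t) = -√((-(-39/76 + 22/(-42)) + √2*√(-39/76 + 22/(-42))) - 49765/39787) = -√((-(-39*1/76 + 22*(-1/42)) + √2*√(-39*1/76 + 22*(-1/42))) - 49765/39787) = -√((-(-39/76 - 11/21) + √2*√(-39/76 - 11/21)) - 49765/39787) = -√((-1*(-1655/1596) + √2*√(-1655/1596)) - 49765/39787) = -√((1655/1596 + √2*(I*√660345/798)) - 49765/39787) = -√((1655/1596 + I*√1320690/798) - 49765/39787) = -√(-13577455/63500052 + I*√1320690/798)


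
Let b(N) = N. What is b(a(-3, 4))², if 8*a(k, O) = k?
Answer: 9/64 ≈ 0.14063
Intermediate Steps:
a(k, O) = k/8
b(a(-3, 4))² = ((⅛)*(-3))² = (-3/8)² = 9/64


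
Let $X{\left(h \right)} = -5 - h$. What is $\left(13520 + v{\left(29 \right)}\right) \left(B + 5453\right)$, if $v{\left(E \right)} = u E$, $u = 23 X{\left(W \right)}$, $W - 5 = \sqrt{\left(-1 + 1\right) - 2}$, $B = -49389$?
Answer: $-300961600 + 29305312 i \sqrt{2} \approx -3.0096 \cdot 10^{8} + 4.1444 \cdot 10^{7} i$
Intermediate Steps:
$W = 5 + i \sqrt{2}$ ($W = 5 + \sqrt{\left(-1 + 1\right) - 2} = 5 + \sqrt{0 - 2} = 5 + \sqrt{-2} = 5 + i \sqrt{2} \approx 5.0 + 1.4142 i$)
$u = -230 - 23 i \sqrt{2}$ ($u = 23 \left(-5 - \left(5 + i \sqrt{2}\right)\right) = 23 \left(-10 - i \sqrt{2}\right) = -230 - 23 i \sqrt{2} \approx -230.0 - 32.527 i$)
$v{\left(E \right)} = E \left(-230 - 23 i \sqrt{2}\right)$ ($v{\left(E \right)} = \left(-230 - 23 i \sqrt{2}\right) E = E \left(-230 - 23 i \sqrt{2}\right)$)
$\left(13520 + v{\left(29 \right)}\right) \left(B + 5453\right) = \left(13520 - 667 \left(10 + i \sqrt{2}\right)\right) \left(-49389 + 5453\right) = \left(13520 - \left(6670 + 667 i \sqrt{2}\right)\right) \left(-43936\right) = \left(6850 - 667 i \sqrt{2}\right) \left(-43936\right) = -300961600 + 29305312 i \sqrt{2}$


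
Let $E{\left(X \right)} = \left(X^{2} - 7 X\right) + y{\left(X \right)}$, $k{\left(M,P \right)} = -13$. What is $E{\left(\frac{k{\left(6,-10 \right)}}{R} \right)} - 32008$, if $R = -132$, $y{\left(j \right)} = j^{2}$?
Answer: $- \frac{278859533}{8712} \approx -32009.0$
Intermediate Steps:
$E{\left(X \right)} = - 7 X + 2 X^{2}$ ($E{\left(X \right)} = \left(X^{2} - 7 X\right) + X^{2} = - 7 X + 2 X^{2}$)
$E{\left(\frac{k{\left(6,-10 \right)}}{R} \right)} - 32008 = - \frac{13}{-132} \left(-7 + 2 \left(- \frac{13}{-132}\right)\right) - 32008 = \left(-13\right) \left(- \frac{1}{132}\right) \left(-7 + 2 \left(\left(-13\right) \left(- \frac{1}{132}\right)\right)\right) - 32008 = \frac{13 \left(-7 + 2 \cdot \frac{13}{132}\right)}{132} - 32008 = \frac{13 \left(-7 + \frac{13}{66}\right)}{132} - 32008 = \frac{13}{132} \left(- \frac{449}{66}\right) - 32008 = - \frac{5837}{8712} - 32008 = - \frac{278859533}{8712}$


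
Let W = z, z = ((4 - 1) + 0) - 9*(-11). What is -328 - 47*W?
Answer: -5122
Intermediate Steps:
z = 102 (z = (3 + 0) + 99 = 3 + 99 = 102)
W = 102
-328 - 47*W = -328 - 47*102 = -328 - 4794 = -5122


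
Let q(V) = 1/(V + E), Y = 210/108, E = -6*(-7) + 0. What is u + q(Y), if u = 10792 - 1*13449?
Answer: -2101669/791 ≈ -2657.0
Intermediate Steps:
E = 42 (E = 42 + 0 = 42)
Y = 35/18 (Y = 210*(1/108) = 35/18 ≈ 1.9444)
q(V) = 1/(42 + V) (q(V) = 1/(V + 42) = 1/(42 + V))
u = -2657 (u = 10792 - 13449 = -2657)
u + q(Y) = -2657 + 1/(42 + 35/18) = -2657 + 1/(791/18) = -2657 + 18/791 = -2101669/791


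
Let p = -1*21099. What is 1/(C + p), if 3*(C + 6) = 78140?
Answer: 3/14825 ≈ 0.00020236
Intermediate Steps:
C = 78122/3 (C = -6 + (1/3)*78140 = -6 + 78140/3 = 78122/3 ≈ 26041.)
p = -21099
1/(C + p) = 1/(78122/3 - 21099) = 1/(14825/3) = 3/14825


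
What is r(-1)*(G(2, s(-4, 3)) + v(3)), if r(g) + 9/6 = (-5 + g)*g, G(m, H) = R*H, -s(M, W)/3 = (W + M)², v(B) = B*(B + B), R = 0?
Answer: 81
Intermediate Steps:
v(B) = 2*B² (v(B) = B*(2*B) = 2*B²)
s(M, W) = -3*(M + W)² (s(M, W) = -3*(W + M)² = -3*(M + W)²)
G(m, H) = 0 (G(m, H) = 0*H = 0)
r(g) = -3/2 + g*(-5 + g) (r(g) = -3/2 + (-5 + g)*g = -3/2 + g*(-5 + g))
r(-1)*(G(2, s(-4, 3)) + v(3)) = (-3/2 + (-1)² - 5*(-1))*(0 + 2*3²) = (-3/2 + 1 + 5)*(0 + 2*9) = 9*(0 + 18)/2 = (9/2)*18 = 81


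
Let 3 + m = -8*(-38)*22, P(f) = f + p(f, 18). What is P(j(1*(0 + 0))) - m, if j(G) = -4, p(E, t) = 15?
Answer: -6674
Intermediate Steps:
P(f) = 15 + f (P(f) = f + 15 = 15 + f)
m = 6685 (m = -3 - 8*(-38)*22 = -3 + 304*22 = -3 + 6688 = 6685)
P(j(1*(0 + 0))) - m = (15 - 4) - 1*6685 = 11 - 6685 = -6674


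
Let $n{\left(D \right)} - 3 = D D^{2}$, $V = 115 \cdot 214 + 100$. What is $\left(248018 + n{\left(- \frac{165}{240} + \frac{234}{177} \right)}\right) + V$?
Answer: $\frac{229430364242503}{841232384} \approx 2.7273 \cdot 10^{5}$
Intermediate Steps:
$V = 24710$ ($V = 24610 + 100 = 24710$)
$n{\left(D \right)} = 3 + D^{3}$ ($n{\left(D \right)} = 3 + D D^{2} = 3 + D^{3}$)
$\left(248018 + n{\left(- \frac{165}{240} + \frac{234}{177} \right)}\right) + V = \left(248018 + \left(3 + \left(- \frac{165}{240} + \frac{234}{177}\right)^{3}\right)\right) + 24710 = \left(248018 + \left(3 + \left(\left(-165\right) \frac{1}{240} + 234 \cdot \frac{1}{177}\right)^{3}\right)\right) + 24710 = \left(248018 + \left(3 + \left(- \frac{11}{16} + \frac{78}{59}\right)^{3}\right)\right) + 24710 = \left(248018 + \left(3 + \left(\frac{599}{944}\right)^{3}\right)\right) + 24710 = \left(248018 + \left(3 + \frac{214921799}{841232384}\right)\right) + 24710 = \left(248018 + \frac{2738618951}{841232384}\right) + 24710 = \frac{208643512033863}{841232384} + 24710 = \frac{229430364242503}{841232384}$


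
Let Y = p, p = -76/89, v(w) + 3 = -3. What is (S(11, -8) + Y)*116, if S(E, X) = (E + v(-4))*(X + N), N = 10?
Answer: 94424/89 ≈ 1060.9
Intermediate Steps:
v(w) = -6 (v(w) = -3 - 3 = -6)
p = -76/89 (p = -76*1/89 = -76/89 ≈ -0.85393)
S(E, X) = (-6 + E)*(10 + X) (S(E, X) = (E - 6)*(X + 10) = (-6 + E)*(10 + X))
Y = -76/89 ≈ -0.85393
(S(11, -8) + Y)*116 = ((-60 - 6*(-8) + 10*11 + 11*(-8)) - 76/89)*116 = ((-60 + 48 + 110 - 88) - 76/89)*116 = (10 - 76/89)*116 = (814/89)*116 = 94424/89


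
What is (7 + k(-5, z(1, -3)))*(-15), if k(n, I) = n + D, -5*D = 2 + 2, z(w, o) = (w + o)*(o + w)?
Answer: -18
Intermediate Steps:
z(w, o) = (o + w)² (z(w, o) = (o + w)*(o + w) = (o + w)²)
D = -⅘ (D = -(2 + 2)/5 = -⅕*4 = -⅘ ≈ -0.80000)
k(n, I) = -⅘ + n (k(n, I) = n - ⅘ = -⅘ + n)
(7 + k(-5, z(1, -3)))*(-15) = (7 + (-⅘ - 5))*(-15) = (7 - 29/5)*(-15) = (6/5)*(-15) = -18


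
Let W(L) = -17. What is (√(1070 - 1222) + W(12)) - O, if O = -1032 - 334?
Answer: 1349 + 2*I*√38 ≈ 1349.0 + 12.329*I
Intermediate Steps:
O = -1366
(√(1070 - 1222) + W(12)) - O = (√(1070 - 1222) - 17) - 1*(-1366) = (√(-152) - 17) + 1366 = (2*I*√38 - 17) + 1366 = (-17 + 2*I*√38) + 1366 = 1349 + 2*I*√38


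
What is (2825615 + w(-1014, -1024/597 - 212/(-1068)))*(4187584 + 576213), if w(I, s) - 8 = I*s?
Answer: 238532119453588895/17711 ≈ 1.3468e+13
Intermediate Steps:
w(I, s) = 8 + I*s
(2825615 + w(-1014, -1024/597 - 212/(-1068)))*(4187584 + 576213) = (2825615 + (8 - 1014*(-1024/597 - 212/(-1068))))*(4187584 + 576213) = (2825615 + (8 - 1014*(-1024*1/597 - 212*(-1/1068))))*4763797 = (2825615 + (8 - 1014*(-1024/597 + 53/267)))*4763797 = (2825615 + (8 - 1014*(-26863/17711)))*4763797 = (2825615 + (8 + 27239082/17711))*4763797 = (2825615 + 27380770/17711)*4763797 = (50071848035/17711)*4763797 = 238532119453588895/17711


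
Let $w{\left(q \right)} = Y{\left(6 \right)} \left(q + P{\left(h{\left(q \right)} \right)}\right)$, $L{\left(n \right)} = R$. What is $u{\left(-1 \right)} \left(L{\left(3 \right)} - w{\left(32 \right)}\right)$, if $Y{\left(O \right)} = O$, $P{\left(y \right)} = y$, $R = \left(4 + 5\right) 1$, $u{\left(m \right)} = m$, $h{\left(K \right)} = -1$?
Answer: $177$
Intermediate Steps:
$R = 9$ ($R = 9 \cdot 1 = 9$)
$L{\left(n \right)} = 9$
$w{\left(q \right)} = -6 + 6 q$ ($w{\left(q \right)} = 6 \left(q - 1\right) = 6 \left(-1 + q\right) = -6 + 6 q$)
$u{\left(-1 \right)} \left(L{\left(3 \right)} - w{\left(32 \right)}\right) = - (9 - \left(-6 + 6 \cdot 32\right)) = - (9 - \left(-6 + 192\right)) = - (9 - 186) = \left(-1\right) \left(-177\right) = 177$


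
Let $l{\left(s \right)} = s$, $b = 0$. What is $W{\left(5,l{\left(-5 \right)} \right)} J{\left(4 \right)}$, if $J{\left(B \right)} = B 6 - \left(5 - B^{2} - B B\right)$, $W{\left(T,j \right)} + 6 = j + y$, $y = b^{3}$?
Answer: $-561$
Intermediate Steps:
$y = 0$ ($y = 0^{3} = 0$)
$W{\left(T,j \right)} = -6 + j$ ($W{\left(T,j \right)} = -6 + \left(j + 0\right) = -6 + j$)
$J{\left(B \right)} = -5 + 2 B^{2} + 6 B$ ($J{\left(B \right)} = 6 B + \left(\left(B^{2} + B^{2}\right) - 5\right) = 6 B + \left(2 B^{2} - 5\right) = 6 B + \left(-5 + 2 B^{2}\right) = -5 + 2 B^{2} + 6 B$)
$W{\left(5,l{\left(-5 \right)} \right)} J{\left(4 \right)} = \left(-6 - 5\right) \left(-5 + 2 \cdot 4^{2} + 6 \cdot 4\right) = - 11 \left(-5 + 2 \cdot 16 + 24\right) = - 11 \left(-5 + 32 + 24\right) = \left(-11\right) 51 = -561$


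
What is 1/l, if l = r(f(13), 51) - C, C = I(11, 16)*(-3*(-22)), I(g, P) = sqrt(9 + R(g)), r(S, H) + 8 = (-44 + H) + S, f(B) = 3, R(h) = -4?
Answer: -1/10888 - 33*sqrt(5)/10888 ≈ -0.0068691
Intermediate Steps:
r(S, H) = -52 + H + S (r(S, H) = -8 + ((-44 + H) + S) = -8 + (-44 + H + S) = -52 + H + S)
I(g, P) = sqrt(5) (I(g, P) = sqrt(9 - 4) = sqrt(5))
C = 66*sqrt(5) (C = sqrt(5)*(-3*(-22)) = sqrt(5)*66 = 66*sqrt(5) ≈ 147.58)
l = 2 - 66*sqrt(5) (l = (-52 + 51 + 3) - 66*sqrt(5) = 2 - 66*sqrt(5) ≈ -145.58)
1/l = 1/(2 - 66*sqrt(5))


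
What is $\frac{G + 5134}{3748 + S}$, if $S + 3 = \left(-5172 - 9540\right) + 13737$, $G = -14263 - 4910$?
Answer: $- \frac{14039}{2770} \approx -5.0682$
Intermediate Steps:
$G = -19173$
$S = -978$ ($S = -3 + \left(\left(-5172 - 9540\right) + 13737\right) = -3 + \left(-14712 + 13737\right) = -3 - 975 = -978$)
$\frac{G + 5134}{3748 + S} = \frac{-19173 + 5134}{3748 - 978} = - \frac{14039}{2770}$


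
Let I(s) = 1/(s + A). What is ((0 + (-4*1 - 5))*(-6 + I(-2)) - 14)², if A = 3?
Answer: 961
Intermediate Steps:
I(s) = 1/(3 + s) (I(s) = 1/(s + 3) = 1/(3 + s))
((0 + (-4*1 - 5))*(-6 + I(-2)) - 14)² = ((0 + (-4*1 - 5))*(-6 + 1/(3 - 2)) - 14)² = ((0 + (-4 - 5))*(-6 + 1/1) - 14)² = ((0 - 9)*(-6 + 1) - 14)² = (-9*(-5) - 14)² = (45 - 14)² = 31² = 961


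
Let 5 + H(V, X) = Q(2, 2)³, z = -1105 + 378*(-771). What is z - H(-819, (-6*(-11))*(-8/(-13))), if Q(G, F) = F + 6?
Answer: -293050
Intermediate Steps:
z = -292543 (z = -1105 - 291438 = -292543)
Q(G, F) = 6 + F
H(V, X) = 507 (H(V, X) = -5 + (6 + 2)³ = -5 + 8³ = -5 + 512 = 507)
z - H(-819, (-6*(-11))*(-8/(-13))) = -292543 - 1*507 = -292543 - 507 = -293050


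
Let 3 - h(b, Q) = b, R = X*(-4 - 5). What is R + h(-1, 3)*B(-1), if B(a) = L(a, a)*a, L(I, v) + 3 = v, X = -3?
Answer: 43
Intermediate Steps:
L(I, v) = -3 + v
R = 27 (R = -3*(-4 - 5) = -3*(-9) = 27)
h(b, Q) = 3 - b
B(a) = a*(-3 + a) (B(a) = (-3 + a)*a = a*(-3 + a))
R + h(-1, 3)*B(-1) = 27 + (3 - 1*(-1))*(-(-3 - 1)) = 27 + (3 + 1)*(-1*(-4)) = 27 + 4*4 = 27 + 16 = 43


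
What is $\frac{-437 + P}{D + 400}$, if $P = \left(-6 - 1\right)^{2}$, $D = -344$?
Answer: $- \frac{97}{14} \approx -6.9286$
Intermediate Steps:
$P = 49$ ($P = \left(-7\right)^{2} = 49$)
$\frac{-437 + P}{D + 400} = \frac{-437 + 49}{-344 + 400} = - \frac{388}{56} = \left(-388\right) \frac{1}{56} = - \frac{97}{14}$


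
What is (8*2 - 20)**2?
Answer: 16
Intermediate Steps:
(8*2 - 20)**2 = (16 - 20)**2 = (-4)**2 = 16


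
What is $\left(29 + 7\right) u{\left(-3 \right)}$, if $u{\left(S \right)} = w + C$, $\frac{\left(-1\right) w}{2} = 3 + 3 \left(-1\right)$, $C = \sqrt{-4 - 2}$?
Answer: $36 i \sqrt{6} \approx 88.182 i$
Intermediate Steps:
$C = i \sqrt{6}$ ($C = \sqrt{-6} = i \sqrt{6} \approx 2.4495 i$)
$w = 0$ ($w = - 2 \left(3 + 3 \left(-1\right)\right) = - 2 \left(3 - 3\right) = \left(-2\right) 0 = 0$)
$u{\left(S \right)} = i \sqrt{6}$ ($u{\left(S \right)} = 0 + i \sqrt{6} = i \sqrt{6}$)
$\left(29 + 7\right) u{\left(-3 \right)} = \left(29 + 7\right) i \sqrt{6} = 36 i \sqrt{6}$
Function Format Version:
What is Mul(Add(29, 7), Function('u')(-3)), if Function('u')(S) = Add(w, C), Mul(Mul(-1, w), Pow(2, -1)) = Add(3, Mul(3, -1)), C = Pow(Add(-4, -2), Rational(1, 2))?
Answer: Mul(36, I, Pow(6, Rational(1, 2))) ≈ Mul(88.182, I)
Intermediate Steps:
C = Mul(I, Pow(6, Rational(1, 2))) (C = Pow(-6, Rational(1, 2)) = Mul(I, Pow(6, Rational(1, 2))) ≈ Mul(2.4495, I))
w = 0 (w = Mul(-2, Add(3, Mul(3, -1))) = Mul(-2, Add(3, -3)) = Mul(-2, 0) = 0)
Function('u')(S) = Mul(I, Pow(6, Rational(1, 2))) (Function('u')(S) = Add(0, Mul(I, Pow(6, Rational(1, 2)))) = Mul(I, Pow(6, Rational(1, 2))))
Mul(Add(29, 7), Function('u')(-3)) = Mul(Add(29, 7), Mul(I, Pow(6, Rational(1, 2)))) = Mul(36, Mul(I, Pow(6, Rational(1, 2)))) = Mul(36, I, Pow(6, Rational(1, 2)))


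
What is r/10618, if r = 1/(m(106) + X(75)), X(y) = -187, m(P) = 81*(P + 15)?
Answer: 1/102081452 ≈ 9.7961e-9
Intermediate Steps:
m(P) = 1215 + 81*P (m(P) = 81*(15 + P) = 1215 + 81*P)
r = 1/9614 (r = 1/((1215 + 81*106) - 187) = 1/((1215 + 8586) - 187) = 1/(9801 - 187) = 1/9614 ≈ 0.00010401)
r/10618 = (1/9614)/10618 = (1/9614)*(1/10618) = 1/102081452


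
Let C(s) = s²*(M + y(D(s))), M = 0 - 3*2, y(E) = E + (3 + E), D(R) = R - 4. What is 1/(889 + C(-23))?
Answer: -1/29264 ≈ -3.4172e-5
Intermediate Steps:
D(R) = -4 + R
y(E) = 3 + 2*E
M = -6 (M = 0 - 6 = -6)
C(s) = s²*(-11 + 2*s) (C(s) = s²*(-6 + (3 + 2*(-4 + s))) = s²*(-6 + (3 + (-8 + 2*s))) = s²*(-6 + (-5 + 2*s)) = s²*(-11 + 2*s))
1/(889 + C(-23)) = 1/(889 + (-23)²*(-11 + 2*(-23))) = 1/(889 + 529*(-11 - 46)) = 1/(889 + 529*(-57)) = 1/(889 - 30153) = 1/(-29264) = -1/29264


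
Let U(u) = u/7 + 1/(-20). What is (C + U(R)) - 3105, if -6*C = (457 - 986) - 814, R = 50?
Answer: -1207111/420 ≈ -2874.1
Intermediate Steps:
C = 1343/6 (C = -((457 - 986) - 814)/6 = -(-529 - 814)/6 = -1/6*(-1343) = 1343/6 ≈ 223.83)
U(u) = -1/20 + u/7 (U(u) = u*(1/7) + 1*(-1/20) = u/7 - 1/20 = -1/20 + u/7)
(C + U(R)) - 3105 = (1343/6 + (-1/20 + (1/7)*50)) - 3105 = (1343/6 + (-1/20 + 50/7)) - 3105 = (1343/6 + 993/140) - 3105 = 96989/420 - 3105 = -1207111/420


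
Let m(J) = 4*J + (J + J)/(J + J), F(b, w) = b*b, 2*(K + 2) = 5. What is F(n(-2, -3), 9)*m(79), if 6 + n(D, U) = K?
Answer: 38357/4 ≈ 9589.3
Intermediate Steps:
K = 1/2 (K = -2 + (1/2)*5 = -2 + 5/2 = 1/2 ≈ 0.50000)
n(D, U) = -11/2 (n(D, U) = -6 + 1/2 = -11/2)
F(b, w) = b**2
m(J) = 1 + 4*J (m(J) = 4*J + (2*J)/((2*J)) = 4*J + (2*J)*(1/(2*J)) = 4*J + 1 = 1 + 4*J)
F(n(-2, -3), 9)*m(79) = (-11/2)**2*(1 + 4*79) = 121*(1 + 316)/4 = (121/4)*317 = 38357/4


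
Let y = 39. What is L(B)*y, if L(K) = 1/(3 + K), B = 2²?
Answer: 39/7 ≈ 5.5714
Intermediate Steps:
B = 4
L(B)*y = 39/(3 + 4) = 39/7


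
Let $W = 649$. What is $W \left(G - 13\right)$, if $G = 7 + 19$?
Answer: $8437$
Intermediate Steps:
$G = 26$
$W \left(G - 13\right) = 649 \left(26 - 13\right) = 649 \cdot 13 = 8437$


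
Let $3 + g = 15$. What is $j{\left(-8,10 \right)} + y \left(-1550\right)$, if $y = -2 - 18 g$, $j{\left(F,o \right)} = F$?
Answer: $337892$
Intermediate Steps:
$g = 12$ ($g = -3 + 15 = 12$)
$y = -218$ ($y = -2 - 216 = -218$)
$j{\left(-8,10 \right)} + y \left(-1550\right) = -8 - -337900 = -8 + 337900 = 337892$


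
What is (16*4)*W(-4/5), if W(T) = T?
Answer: -256/5 ≈ -51.200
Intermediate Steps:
(16*4)*W(-4/5) = (16*4)*(-4/5) = 64*(-4*1/5) = 64*(-4/5) = -256/5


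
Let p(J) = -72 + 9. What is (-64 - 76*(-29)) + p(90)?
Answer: 2077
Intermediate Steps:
p(J) = -63
(-64 - 76*(-29)) + p(90) = (-64 - 76*(-29)) - 63 = (-64 + 2204) - 63 = 2140 - 63 = 2077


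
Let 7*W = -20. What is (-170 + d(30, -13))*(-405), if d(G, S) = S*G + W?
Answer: 1595700/7 ≈ 2.2796e+5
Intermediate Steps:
W = -20/7 (W = (⅐)*(-20) = -20/7 ≈ -2.8571)
d(G, S) = -20/7 + G*S (d(G, S) = S*G - 20/7 = G*S - 20/7 = -20/7 + G*S)
(-170 + d(30, -13))*(-405) = (-170 + (-20/7 + 30*(-13)))*(-405) = (-170 + (-20/7 - 390))*(-405) = (-170 - 2750/7)*(-405) = -3940/7*(-405) = 1595700/7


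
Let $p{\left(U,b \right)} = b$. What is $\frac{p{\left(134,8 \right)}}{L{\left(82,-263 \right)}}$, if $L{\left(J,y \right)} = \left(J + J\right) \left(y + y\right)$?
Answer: $- \frac{1}{10783} \approx -9.2739 \cdot 10^{-5}$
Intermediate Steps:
$L{\left(J,y \right)} = 4 J y$ ($L{\left(J,y \right)} = 2 J 2 y = 4 J y$)
$\frac{p{\left(134,8 \right)}}{L{\left(82,-263 \right)}} = \frac{8}{4 \cdot 82 \left(-263\right)} = \frac{8}{-86264} = 8 \left(- \frac{1}{86264}\right) = - \frac{1}{10783}$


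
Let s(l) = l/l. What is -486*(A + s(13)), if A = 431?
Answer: -209952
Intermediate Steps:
s(l) = 1
-486*(A + s(13)) = -486*(431 + 1) = -486*432 = -209952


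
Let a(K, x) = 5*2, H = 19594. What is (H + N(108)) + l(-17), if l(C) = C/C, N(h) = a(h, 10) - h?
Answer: 19497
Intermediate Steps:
a(K, x) = 10
N(h) = 10 - h
l(C) = 1
(H + N(108)) + l(-17) = (19594 + (10 - 1*108)) + 1 = (19594 + (10 - 108)) + 1 = (19594 - 98) + 1 = 19496 + 1 = 19497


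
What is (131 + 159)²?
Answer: 84100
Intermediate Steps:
(131 + 159)² = 290² = 84100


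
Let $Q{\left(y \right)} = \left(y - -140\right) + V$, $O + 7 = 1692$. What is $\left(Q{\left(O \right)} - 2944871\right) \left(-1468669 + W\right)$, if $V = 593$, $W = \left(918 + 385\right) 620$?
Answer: $1944399424477$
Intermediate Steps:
$O = 1685$ ($O = -7 + 1692 = 1685$)
$W = 807860$ ($W = 1303 \cdot 620 = 807860$)
$Q{\left(y \right)} = 733 + y$ ($Q{\left(y \right)} = \left(y - -140\right) + 593 = \left(y + 140\right) + 593 = \left(140 + y\right) + 593 = 733 + y$)
$\left(Q{\left(O \right)} - 2944871\right) \left(-1468669 + W\right) = \left(\left(733 + 1685\right) - 2944871\right) \left(-1468669 + 807860\right) = \left(2418 - 2944871\right) \left(-660809\right) = \left(-2942453\right) \left(-660809\right) = 1944399424477$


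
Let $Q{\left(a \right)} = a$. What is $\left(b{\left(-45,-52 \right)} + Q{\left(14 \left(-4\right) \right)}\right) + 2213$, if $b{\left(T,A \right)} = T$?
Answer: $2112$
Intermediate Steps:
$\left(b{\left(-45,-52 \right)} + Q{\left(14 \left(-4\right) \right)}\right) + 2213 = \left(-45 + 14 \left(-4\right)\right) + 2213 = \left(-45 - 56\right) + 2213 = -101 + 2213 = 2112$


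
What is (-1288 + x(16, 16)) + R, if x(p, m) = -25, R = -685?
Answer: -1998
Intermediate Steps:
(-1288 + x(16, 16)) + R = (-1288 - 25) - 685 = -1313 - 685 = -1998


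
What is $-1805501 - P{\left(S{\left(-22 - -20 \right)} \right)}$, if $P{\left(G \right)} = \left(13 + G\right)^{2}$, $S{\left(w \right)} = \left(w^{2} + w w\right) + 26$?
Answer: $-1807710$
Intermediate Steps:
$S{\left(w \right)} = 26 + 2 w^{2}$ ($S{\left(w \right)} = \left(w^{2} + w^{2}\right) + 26 = 2 w^{2} + 26 = 26 + 2 w^{2}$)
$-1805501 - P{\left(S{\left(-22 - -20 \right)} \right)} = -1805501 - \left(13 + \left(26 + 2 \left(-22 - -20\right)^{2}\right)\right)^{2} = -1805501 - \left(13 + \left(26 + 2 \left(-22 + 20\right)^{2}\right)\right)^{2} = -1805501 - \left(13 + \left(26 + 2 \left(-2\right)^{2}\right)\right)^{2} = -1805501 - \left(13 + \left(26 + 2 \cdot 4\right)\right)^{2} = -1805501 - \left(13 + \left(26 + 8\right)\right)^{2} = -1805501 - \left(13 + 34\right)^{2} = -1805501 - 47^{2} = -1805501 - 2209 = -1807710$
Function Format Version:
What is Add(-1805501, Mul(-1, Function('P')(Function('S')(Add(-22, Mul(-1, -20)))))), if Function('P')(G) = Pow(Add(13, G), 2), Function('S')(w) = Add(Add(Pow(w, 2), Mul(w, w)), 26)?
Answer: -1807710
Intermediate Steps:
Function('S')(w) = Add(26, Mul(2, Pow(w, 2))) (Function('S')(w) = Add(Add(Pow(w, 2), Pow(w, 2)), 26) = Add(Mul(2, Pow(w, 2)), 26) = Add(26, Mul(2, Pow(w, 2))))
Add(-1805501, Mul(-1, Function('P')(Function('S')(Add(-22, Mul(-1, -20)))))) = Add(-1805501, Mul(-1, Pow(Add(13, Add(26, Mul(2, Pow(Add(-22, Mul(-1, -20)), 2)))), 2))) = Add(-1805501, Mul(-1, Pow(Add(13, Add(26, Mul(2, Pow(Add(-22, 20), 2)))), 2))) = Add(-1805501, Mul(-1, Pow(Add(13, Add(26, Mul(2, Pow(-2, 2)))), 2))) = Add(-1805501, Mul(-1, Pow(Add(13, Add(26, Mul(2, 4))), 2))) = Add(-1805501, Mul(-1, Pow(Add(13, Add(26, 8)), 2))) = Add(-1805501, Mul(-1, Pow(Add(13, 34), 2))) = Add(-1805501, Mul(-1, Pow(47, 2))) = Add(-1805501, Mul(-1, 2209)) = Add(-1805501, -2209) = -1807710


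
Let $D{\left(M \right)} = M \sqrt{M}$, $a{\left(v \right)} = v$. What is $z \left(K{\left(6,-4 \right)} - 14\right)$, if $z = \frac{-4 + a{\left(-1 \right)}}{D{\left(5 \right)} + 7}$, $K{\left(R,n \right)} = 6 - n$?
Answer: $- \frac{35}{19} + \frac{25 \sqrt{5}}{19} \approx 1.1001$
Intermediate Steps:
$D{\left(M \right)} = M^{\frac{3}{2}}$
$z = - \frac{5}{7 + 5 \sqrt{5}}$ ($z = \frac{-4 - 1}{5^{\frac{3}{2}} + 7} = - \frac{5}{5 \sqrt{5} + 7} = - \frac{5}{7 + 5 \sqrt{5}} \approx -0.27502$)
$z \left(K{\left(6,-4 \right)} - 14\right) = \left(\frac{35}{76} - \frac{25 \sqrt{5}}{76}\right) \left(\left(6 - -4\right) - 14\right) = \left(\frac{35}{76} - \frac{25 \sqrt{5}}{76}\right) \left(\left(6 + 4\right) - 14\right) = \left(\frac{35}{76} - \frac{25 \sqrt{5}}{76}\right) \left(10 - 14\right) = \left(\frac{35}{76} - \frac{25 \sqrt{5}}{76}\right) \left(-4\right) = - \frac{35}{19} + \frac{25 \sqrt{5}}{19}$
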